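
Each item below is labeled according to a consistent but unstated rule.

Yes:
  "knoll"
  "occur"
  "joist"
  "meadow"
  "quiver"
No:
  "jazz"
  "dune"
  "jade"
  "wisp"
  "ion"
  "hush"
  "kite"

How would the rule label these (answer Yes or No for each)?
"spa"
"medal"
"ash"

No, Yes, No

The rule appears to be: length ≥ 5.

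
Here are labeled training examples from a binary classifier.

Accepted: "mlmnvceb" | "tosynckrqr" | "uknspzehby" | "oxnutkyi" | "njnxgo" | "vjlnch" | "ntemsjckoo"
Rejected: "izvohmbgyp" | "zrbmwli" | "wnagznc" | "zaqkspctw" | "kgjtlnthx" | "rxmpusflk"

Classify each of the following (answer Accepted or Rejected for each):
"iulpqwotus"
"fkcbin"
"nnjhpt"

Rejected, Accepted, Accepted

The distinguishing property — even length AND contains 'n' — holds for all the 'Accepted' cases and none of the 'Rejected' cases.
"iulpqwotus": Rejected (length 10, no 'n'). "fkcbin": Accepted (length 6, has 'n'). "nnjhpt": Accepted (length 6, has 'n').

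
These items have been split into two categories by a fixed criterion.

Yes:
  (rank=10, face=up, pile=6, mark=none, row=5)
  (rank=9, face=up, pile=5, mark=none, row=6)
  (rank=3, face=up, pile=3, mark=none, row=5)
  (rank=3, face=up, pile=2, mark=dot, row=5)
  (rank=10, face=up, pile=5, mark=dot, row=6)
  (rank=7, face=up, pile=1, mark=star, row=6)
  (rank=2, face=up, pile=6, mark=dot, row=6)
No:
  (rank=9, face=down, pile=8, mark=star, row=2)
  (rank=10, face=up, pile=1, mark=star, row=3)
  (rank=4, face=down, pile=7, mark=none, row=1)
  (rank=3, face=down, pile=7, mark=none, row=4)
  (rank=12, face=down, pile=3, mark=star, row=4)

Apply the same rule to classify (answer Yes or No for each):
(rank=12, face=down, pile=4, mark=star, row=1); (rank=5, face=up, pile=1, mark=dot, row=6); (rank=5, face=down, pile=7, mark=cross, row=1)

No, Yes, No

The rule appears to be: row ≥ 5.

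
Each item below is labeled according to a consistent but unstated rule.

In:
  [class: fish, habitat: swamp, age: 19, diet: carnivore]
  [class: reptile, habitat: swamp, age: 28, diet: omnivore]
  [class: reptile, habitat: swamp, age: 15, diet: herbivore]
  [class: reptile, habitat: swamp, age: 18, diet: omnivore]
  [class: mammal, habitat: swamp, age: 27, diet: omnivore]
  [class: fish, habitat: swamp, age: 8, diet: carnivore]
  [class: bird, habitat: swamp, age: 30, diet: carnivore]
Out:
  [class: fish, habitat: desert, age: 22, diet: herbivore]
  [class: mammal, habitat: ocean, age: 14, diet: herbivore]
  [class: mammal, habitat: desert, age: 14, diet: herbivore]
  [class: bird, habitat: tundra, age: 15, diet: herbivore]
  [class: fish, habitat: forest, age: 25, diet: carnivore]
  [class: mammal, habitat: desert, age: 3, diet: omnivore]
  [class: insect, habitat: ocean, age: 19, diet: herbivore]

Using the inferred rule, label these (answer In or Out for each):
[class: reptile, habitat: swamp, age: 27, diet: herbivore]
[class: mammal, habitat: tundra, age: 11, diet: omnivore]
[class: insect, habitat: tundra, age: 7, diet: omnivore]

In, Out, Out

The rule appears to be: habitat is swamp.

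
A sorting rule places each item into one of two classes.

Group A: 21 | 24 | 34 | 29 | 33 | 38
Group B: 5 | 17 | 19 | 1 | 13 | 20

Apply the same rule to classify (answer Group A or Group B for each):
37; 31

Group A, Group A

One predicate separates the groups cleanly: at least 21.
37: Group A (37 ≥ 21).
31: Group A (31 ≥ 21).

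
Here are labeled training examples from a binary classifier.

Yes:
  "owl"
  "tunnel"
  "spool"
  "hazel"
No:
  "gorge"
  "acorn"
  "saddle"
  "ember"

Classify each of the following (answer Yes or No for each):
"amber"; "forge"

Comparing the two groups points to one rule — ends with 'l'.
No: "amber", since ends with 'r'. No: "forge", since ends with 'e'.

No, No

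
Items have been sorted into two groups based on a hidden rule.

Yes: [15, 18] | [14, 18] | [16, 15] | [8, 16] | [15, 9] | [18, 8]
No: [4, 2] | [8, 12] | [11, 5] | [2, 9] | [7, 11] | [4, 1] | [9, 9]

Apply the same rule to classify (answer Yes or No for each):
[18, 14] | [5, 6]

Every 'Yes' example satisfies: sum ≥ 24. None of the 'No' examples do.
[18, 14]: Yes (18+14 = 32).
[5, 6]: No (5+6 = 11).

Yes, No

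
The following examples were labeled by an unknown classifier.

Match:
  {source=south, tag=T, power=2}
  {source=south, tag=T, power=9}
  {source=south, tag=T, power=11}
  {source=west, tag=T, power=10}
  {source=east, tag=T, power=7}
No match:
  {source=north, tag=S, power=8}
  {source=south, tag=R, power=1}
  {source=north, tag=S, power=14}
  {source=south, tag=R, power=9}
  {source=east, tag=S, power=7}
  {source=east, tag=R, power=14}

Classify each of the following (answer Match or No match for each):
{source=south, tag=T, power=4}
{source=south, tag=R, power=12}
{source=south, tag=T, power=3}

Match, No match, Match

The common property of the 'Match' items is: tag is T. No 'No match' item has it.
{source=south, tag=T, power=4}: Match (tag is T).
{source=south, tag=R, power=12}: No match (tag is R).
{source=south, tag=T, power=3}: Match (tag is T).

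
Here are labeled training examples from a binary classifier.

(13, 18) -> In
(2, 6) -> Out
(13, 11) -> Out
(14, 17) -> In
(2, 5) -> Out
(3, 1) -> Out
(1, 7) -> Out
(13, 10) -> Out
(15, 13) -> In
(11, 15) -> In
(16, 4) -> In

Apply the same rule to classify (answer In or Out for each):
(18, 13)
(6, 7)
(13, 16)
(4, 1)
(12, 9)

The common property of the 'In' items is: max ≥ 14. No 'Out' item has it.
(18, 13): max 18, satisfies this → In. (6, 7): max 7, fails the rule → Out. (13, 16): max 16, satisfies this → In. (4, 1): max 4, fails the rule → Out. (12, 9): max 12, fails the rule → Out.

In, Out, In, Out, Out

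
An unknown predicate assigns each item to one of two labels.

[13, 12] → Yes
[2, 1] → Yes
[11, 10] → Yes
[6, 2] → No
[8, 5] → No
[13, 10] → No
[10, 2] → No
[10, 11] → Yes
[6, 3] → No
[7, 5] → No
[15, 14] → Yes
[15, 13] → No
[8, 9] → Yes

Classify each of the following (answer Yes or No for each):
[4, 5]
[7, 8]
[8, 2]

Yes, Yes, No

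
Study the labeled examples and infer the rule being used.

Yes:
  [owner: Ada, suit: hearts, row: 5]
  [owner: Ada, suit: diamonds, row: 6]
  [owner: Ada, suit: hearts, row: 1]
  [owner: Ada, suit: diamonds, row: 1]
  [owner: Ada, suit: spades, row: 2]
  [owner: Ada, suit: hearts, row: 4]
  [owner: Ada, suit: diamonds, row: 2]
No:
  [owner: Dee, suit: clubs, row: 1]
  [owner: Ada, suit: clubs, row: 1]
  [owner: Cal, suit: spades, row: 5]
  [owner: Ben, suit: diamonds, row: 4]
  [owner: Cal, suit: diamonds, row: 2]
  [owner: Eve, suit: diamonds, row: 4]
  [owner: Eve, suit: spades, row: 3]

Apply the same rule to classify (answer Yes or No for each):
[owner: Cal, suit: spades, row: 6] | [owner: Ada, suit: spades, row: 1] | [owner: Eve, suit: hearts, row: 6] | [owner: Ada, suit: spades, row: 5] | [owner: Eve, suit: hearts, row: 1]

No, Yes, No, Yes, No

The rule appears to be: suit is not clubs AND owner is Ada.
[owner: Cal, suit: spades, row: 6] — suit is spades, owner is Cal, hence No. [owner: Ada, suit: spades, row: 1] — suit is spades, owner is Ada, hence Yes. [owner: Eve, suit: hearts, row: 6] — suit is hearts, owner is Eve, hence No. [owner: Ada, suit: spades, row: 5] — suit is spades, owner is Ada, hence Yes. [owner: Eve, suit: hearts, row: 1] — suit is hearts, owner is Eve, hence No.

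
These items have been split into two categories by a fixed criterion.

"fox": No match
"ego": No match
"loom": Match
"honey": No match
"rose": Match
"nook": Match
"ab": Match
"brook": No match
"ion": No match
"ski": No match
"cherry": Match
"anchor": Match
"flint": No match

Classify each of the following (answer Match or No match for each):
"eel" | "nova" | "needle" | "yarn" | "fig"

No match, Match, Match, Match, No match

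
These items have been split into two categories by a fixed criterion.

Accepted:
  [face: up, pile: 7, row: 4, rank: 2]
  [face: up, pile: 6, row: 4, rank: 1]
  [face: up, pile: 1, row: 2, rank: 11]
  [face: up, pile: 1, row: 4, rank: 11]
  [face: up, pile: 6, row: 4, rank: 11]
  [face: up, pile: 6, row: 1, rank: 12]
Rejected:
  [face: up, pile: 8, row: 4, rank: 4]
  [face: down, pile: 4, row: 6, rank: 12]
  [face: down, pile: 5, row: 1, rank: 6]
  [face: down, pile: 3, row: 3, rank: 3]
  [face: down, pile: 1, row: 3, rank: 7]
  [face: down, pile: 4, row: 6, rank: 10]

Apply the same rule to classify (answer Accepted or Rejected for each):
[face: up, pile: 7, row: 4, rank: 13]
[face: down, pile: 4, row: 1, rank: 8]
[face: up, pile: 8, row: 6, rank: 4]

The pattern is that an item is 'Accepted' exactly when: face is up AND pile ≤ 7.
[face: up, pile: 7, row: 4, rank: 13] → face is up, pile = 7 → Accepted. [face: down, pile: 4, row: 1, rank: 8] → face is down, pile = 4 → Rejected. [face: up, pile: 8, row: 6, rank: 4] → face is up, pile = 8 → Rejected.

Accepted, Rejected, Rejected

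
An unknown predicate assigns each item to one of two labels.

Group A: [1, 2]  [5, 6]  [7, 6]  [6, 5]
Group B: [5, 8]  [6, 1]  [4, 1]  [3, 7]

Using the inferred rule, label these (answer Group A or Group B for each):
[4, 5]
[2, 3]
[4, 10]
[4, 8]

Group A, Group A, Group B, Group B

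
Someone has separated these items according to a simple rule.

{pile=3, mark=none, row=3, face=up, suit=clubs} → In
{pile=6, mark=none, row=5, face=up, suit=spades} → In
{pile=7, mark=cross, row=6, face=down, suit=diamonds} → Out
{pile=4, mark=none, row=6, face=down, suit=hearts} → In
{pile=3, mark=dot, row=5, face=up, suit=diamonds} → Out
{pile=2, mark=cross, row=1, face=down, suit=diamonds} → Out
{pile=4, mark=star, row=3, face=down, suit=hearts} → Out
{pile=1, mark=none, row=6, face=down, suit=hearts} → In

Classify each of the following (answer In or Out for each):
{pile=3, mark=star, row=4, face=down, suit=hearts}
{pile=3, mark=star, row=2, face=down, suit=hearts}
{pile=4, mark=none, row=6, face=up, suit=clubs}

Out, Out, In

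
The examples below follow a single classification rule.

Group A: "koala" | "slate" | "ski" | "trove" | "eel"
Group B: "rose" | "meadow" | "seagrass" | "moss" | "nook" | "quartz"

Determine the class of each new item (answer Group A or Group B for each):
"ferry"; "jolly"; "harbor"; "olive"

Group A, Group A, Group B, Group A

Rule: odd length. This holds for each 'Group A' example and fails for each 'Group B' one.
"ferry": length 5, fits → Group A. "jolly": length 5, fits → Group A. "harbor": length 6, does not fit → Group B. "olive": length 5, fits → Group A.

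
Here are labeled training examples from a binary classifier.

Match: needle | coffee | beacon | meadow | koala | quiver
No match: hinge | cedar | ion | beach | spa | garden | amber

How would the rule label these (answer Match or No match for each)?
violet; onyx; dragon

One predicate separates the groups cleanly: has ≥ 3 vowels.

Match, No match, No match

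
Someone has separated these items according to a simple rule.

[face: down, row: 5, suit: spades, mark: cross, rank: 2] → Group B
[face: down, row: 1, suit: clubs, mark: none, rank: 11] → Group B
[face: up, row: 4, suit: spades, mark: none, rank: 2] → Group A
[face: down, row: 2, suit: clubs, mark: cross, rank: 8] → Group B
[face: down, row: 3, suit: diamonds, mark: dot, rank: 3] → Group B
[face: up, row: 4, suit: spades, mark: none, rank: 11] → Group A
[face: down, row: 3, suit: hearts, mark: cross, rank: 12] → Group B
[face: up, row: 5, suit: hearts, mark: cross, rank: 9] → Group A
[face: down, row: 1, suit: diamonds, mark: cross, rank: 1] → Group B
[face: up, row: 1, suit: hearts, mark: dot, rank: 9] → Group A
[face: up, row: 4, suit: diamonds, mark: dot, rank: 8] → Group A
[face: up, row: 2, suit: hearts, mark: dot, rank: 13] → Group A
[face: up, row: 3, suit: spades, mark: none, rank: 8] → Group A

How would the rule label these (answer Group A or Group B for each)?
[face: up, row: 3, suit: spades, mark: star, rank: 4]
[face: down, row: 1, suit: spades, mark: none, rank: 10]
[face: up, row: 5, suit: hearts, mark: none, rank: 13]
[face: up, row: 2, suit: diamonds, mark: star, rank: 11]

One predicate separates the groups cleanly: face is up.
[face: up, row: 3, suit: spades, mark: star, rank: 4] → face is up → Group A.
[face: down, row: 1, suit: spades, mark: none, rank: 10] → face is down → Group B.
[face: up, row: 5, suit: hearts, mark: none, rank: 13] → face is up → Group A.
[face: up, row: 2, suit: diamonds, mark: star, rank: 11] → face is up → Group A.

Group A, Group B, Group A, Group A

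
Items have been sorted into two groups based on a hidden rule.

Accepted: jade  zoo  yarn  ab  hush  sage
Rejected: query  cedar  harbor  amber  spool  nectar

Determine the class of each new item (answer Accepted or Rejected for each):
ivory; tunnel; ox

The simplest hypothesis consistent with all the labels is: length ≤ 4.
ivory — length 5, hence Rejected. tunnel — length 6, hence Rejected. ox — length 2, hence Accepted.

Rejected, Rejected, Accepted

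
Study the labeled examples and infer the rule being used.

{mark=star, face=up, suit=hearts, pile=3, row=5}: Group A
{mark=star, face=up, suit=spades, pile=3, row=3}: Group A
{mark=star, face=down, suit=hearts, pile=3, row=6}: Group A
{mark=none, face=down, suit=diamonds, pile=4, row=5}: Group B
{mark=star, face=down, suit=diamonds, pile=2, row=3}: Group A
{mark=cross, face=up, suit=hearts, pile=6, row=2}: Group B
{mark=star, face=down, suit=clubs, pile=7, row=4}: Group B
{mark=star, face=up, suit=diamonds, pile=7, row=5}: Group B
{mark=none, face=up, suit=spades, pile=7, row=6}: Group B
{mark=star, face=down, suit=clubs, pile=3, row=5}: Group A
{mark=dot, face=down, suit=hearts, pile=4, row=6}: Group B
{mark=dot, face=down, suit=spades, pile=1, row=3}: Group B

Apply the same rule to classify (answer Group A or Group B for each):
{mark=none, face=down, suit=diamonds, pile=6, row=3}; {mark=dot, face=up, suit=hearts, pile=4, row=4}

Group B, Group B

All 'Group A' examples share one property — mark is star AND pile ≤ 3 — and every 'Group B' example lacks it.
{mark=none, face=down, suit=diamonds, pile=6, row=3}: mark is none, pile = 6, does not satisfy this → Group B. {mark=dot, face=up, suit=hearts, pile=4, row=4}: mark is dot, pile = 4, does not satisfy this → Group B.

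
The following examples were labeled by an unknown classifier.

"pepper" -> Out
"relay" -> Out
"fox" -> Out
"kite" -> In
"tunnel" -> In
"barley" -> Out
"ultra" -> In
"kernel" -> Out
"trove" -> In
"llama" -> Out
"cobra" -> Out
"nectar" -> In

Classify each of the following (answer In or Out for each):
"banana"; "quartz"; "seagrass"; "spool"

The simplest hypothesis consistent with all the labels is: contains 't'.
"banana": no 't', does not satisfy this → Out.
"quartz": has 't', has this property → In.
"seagrass": no 't', does not satisfy this → Out.
"spool": no 't', does not satisfy this → Out.

Out, In, Out, Out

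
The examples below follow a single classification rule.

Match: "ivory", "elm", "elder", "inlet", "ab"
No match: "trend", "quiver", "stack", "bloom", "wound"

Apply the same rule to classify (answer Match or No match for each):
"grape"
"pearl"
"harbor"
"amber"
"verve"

Rule: starts with a vowel. This holds for each 'Match' example and fails for each 'No match' one.
"grape" → starts with 'g' → No match. "pearl" → starts with 'p' → No match. "harbor" → starts with 'h' → No match. "amber" → starts with 'a' → Match. "verve" → starts with 'v' → No match.

No match, No match, No match, Match, No match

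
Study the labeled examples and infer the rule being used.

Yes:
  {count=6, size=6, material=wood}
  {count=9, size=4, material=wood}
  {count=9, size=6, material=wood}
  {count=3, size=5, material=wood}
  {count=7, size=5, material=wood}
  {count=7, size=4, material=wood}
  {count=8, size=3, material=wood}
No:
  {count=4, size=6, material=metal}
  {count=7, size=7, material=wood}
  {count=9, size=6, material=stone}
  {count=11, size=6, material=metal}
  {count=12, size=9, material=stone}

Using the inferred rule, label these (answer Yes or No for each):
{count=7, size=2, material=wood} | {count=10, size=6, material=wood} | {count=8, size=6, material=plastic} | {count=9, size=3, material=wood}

Yes, Yes, No, Yes

One predicate separates the groups cleanly: material is wood AND size ≤ 6.
{count=7, size=2, material=wood}: Yes (material is wood, size = 2). {count=10, size=6, material=wood}: Yes (material is wood, size = 6). {count=8, size=6, material=plastic}: No (material is plastic, size = 6). {count=9, size=3, material=wood}: Yes (material is wood, size = 3).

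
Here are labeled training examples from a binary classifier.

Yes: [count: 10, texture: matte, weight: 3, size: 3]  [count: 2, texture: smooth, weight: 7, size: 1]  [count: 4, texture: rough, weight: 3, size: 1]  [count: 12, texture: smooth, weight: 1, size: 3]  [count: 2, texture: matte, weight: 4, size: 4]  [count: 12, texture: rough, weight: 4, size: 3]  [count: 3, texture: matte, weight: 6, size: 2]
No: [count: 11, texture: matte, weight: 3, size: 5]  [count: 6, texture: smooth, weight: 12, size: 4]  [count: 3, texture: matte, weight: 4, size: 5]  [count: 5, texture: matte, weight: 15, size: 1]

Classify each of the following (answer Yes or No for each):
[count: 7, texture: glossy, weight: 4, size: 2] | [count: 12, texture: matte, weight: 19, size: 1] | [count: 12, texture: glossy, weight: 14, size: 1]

Yes, No, No

A rule that fits every label: weight ≤ 7 AND size ≤ 4 — true of each 'Yes' example, false of each 'No' one.
[count: 7, texture: glossy, weight: 4, size: 2] → weight = 4, size = 2 → Yes.
[count: 12, texture: matte, weight: 19, size: 1] → weight = 19, size = 1 → No.
[count: 12, texture: glossy, weight: 14, size: 1] → weight = 14, size = 1 → No.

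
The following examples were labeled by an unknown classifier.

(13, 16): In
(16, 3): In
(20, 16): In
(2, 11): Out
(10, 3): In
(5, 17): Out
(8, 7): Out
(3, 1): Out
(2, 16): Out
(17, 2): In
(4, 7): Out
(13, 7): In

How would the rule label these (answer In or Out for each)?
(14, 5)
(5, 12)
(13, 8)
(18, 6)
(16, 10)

The rule appears to be: first ≥ 10.
(14, 5) — first 14, hence In.
(5, 12) — first 5, hence Out.
(13, 8) — first 13, hence In.
(18, 6) — first 18, hence In.
(16, 10) — first 16, hence In.

In, Out, In, In, In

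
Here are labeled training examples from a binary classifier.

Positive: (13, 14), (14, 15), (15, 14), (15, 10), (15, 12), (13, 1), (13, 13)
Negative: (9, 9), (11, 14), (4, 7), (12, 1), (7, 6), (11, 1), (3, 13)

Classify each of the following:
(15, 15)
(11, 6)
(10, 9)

The simplest hypothesis consistent with all the labels is: first ≥ 13.
(15, 15) — first 15, hence Positive.
(11, 6) — first 11, hence Negative.
(10, 9) — first 10, hence Negative.

Positive, Negative, Negative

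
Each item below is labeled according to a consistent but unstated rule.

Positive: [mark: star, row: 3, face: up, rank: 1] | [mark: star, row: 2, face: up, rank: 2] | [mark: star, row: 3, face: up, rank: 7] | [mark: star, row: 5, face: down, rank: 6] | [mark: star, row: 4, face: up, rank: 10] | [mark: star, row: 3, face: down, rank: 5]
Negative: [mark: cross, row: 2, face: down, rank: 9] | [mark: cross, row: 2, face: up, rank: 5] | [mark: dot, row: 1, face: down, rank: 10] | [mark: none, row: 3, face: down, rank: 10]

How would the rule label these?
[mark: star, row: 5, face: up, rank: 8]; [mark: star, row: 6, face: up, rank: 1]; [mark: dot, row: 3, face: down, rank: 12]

Looking at the examples, the only property every 'Positive' case has and every 'Negative' case lacks is: mark is star.
[mark: star, row: 5, face: up, rank: 8]: Positive (mark is star).
[mark: star, row: 6, face: up, rank: 1]: Positive (mark is star).
[mark: dot, row: 3, face: down, rank: 12]: Negative (mark is dot).

Positive, Positive, Negative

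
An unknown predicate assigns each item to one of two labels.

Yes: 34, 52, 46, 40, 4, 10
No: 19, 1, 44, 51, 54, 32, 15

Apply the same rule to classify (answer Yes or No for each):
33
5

No, No

The classifier is using: ≡ 4 (mod 6).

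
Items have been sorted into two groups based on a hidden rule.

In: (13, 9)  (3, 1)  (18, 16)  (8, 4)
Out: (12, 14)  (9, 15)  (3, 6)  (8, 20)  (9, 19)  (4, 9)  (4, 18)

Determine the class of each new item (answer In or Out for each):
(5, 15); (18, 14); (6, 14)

Out, In, Out

Rule: first > second. This holds for each 'In' example and fails for each 'Out' one.
Out: (5, 15), since 5 < 15.
In: (18, 14), since 18 > 14.
Out: (6, 14), since 6 < 14.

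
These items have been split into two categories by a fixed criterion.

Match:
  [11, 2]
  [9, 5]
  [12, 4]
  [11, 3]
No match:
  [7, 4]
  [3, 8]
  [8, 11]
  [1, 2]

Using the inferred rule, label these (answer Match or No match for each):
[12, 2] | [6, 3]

The classifier is using: first ≥ 9.
[12, 2] → first 12 → Match. [6, 3] → first 6 → No match.

Match, No match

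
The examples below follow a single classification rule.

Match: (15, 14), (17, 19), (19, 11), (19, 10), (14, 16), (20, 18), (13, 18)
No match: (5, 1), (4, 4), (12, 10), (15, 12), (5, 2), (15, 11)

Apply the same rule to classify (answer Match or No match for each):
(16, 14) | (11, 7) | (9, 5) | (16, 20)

Match, No match, No match, Match

The rule appears to be: sum ≥ 29.
(16, 14): Match (16+14 = 30).
(11, 7): No match (11+7 = 18).
(9, 5): No match (9+5 = 14).
(16, 20): Match (16+20 = 36).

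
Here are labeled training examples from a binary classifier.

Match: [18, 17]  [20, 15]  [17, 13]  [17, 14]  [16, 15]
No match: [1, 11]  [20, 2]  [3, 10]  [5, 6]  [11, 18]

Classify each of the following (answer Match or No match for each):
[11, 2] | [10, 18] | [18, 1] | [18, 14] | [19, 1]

No match, No match, No match, Match, No match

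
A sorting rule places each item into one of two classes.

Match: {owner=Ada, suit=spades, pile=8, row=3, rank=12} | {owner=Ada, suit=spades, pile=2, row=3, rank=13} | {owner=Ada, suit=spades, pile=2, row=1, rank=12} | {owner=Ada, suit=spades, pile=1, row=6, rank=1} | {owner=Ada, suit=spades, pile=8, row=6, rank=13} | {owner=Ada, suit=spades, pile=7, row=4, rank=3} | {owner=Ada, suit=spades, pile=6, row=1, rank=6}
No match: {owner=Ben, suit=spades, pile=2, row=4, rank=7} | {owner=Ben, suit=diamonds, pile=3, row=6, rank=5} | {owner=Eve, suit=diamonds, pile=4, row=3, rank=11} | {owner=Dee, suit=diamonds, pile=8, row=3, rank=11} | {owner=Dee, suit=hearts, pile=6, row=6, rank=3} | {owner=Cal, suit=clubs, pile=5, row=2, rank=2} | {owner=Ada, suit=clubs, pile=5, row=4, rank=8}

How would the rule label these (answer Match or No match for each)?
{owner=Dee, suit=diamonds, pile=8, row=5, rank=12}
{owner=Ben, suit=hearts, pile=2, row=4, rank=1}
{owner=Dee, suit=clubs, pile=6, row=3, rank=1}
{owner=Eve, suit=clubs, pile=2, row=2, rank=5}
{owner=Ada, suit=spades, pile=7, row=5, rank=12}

Rule: suit is spades AND owner is Ada. This holds for each 'Match' example and fails for each 'No match' one.
{owner=Dee, suit=diamonds, pile=8, row=5, rank=12}: suit is diamonds, owner is Dee — does not fit, so No match.
{owner=Ben, suit=hearts, pile=2, row=4, rank=1}: suit is hearts, owner is Ben — does not fit, so No match.
{owner=Dee, suit=clubs, pile=6, row=3, rank=1}: suit is clubs, owner is Dee — does not fit, so No match.
{owner=Eve, suit=clubs, pile=2, row=2, rank=5}: suit is clubs, owner is Eve — does not fit, so No match.
{owner=Ada, suit=spades, pile=7, row=5, rank=12}: suit is spades, owner is Ada — matches, so Match.

No match, No match, No match, No match, Match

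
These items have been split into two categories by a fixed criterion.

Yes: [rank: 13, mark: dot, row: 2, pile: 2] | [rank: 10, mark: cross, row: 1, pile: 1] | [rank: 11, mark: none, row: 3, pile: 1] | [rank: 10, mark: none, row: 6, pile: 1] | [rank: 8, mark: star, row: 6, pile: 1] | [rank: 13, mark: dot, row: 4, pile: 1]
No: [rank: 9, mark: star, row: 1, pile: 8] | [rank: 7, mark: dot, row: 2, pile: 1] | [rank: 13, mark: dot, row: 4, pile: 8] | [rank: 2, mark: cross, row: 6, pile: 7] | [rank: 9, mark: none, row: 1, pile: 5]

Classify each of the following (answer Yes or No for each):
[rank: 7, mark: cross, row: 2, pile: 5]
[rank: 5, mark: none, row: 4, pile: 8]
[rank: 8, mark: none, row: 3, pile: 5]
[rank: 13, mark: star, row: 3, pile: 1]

The rule appears to be: pile ≤ 2 AND rank ≥ 8.
No: [rank: 7, mark: cross, row: 2, pile: 5], since pile = 5, rank = 7. No: [rank: 5, mark: none, row: 4, pile: 8], since pile = 8, rank = 5. No: [rank: 8, mark: none, row: 3, pile: 5], since pile = 5, rank = 8. Yes: [rank: 13, mark: star, row: 3, pile: 1], since pile = 1, rank = 13.

No, No, No, Yes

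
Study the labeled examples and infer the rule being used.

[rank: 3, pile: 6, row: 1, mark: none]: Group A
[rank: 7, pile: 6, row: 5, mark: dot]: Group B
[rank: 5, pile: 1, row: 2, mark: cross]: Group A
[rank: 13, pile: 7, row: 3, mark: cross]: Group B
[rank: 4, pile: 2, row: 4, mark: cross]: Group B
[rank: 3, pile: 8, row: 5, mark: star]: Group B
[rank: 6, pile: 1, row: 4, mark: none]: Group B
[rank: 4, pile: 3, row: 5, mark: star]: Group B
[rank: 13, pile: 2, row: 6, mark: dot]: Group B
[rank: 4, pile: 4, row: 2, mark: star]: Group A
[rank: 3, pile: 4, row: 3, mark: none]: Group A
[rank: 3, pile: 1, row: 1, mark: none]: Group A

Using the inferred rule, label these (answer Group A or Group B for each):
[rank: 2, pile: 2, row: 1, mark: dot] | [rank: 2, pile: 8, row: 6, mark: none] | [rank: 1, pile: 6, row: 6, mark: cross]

'Group A' ⟺ rank ≤ 5 AND row ≤ 3.
[rank: 2, pile: 2, row: 1, mark: dot] → rank = 2, row = 1 → Group A. [rank: 2, pile: 8, row: 6, mark: none] → rank = 2, row = 6 → Group B. [rank: 1, pile: 6, row: 6, mark: cross] → rank = 1, row = 6 → Group B.

Group A, Group B, Group B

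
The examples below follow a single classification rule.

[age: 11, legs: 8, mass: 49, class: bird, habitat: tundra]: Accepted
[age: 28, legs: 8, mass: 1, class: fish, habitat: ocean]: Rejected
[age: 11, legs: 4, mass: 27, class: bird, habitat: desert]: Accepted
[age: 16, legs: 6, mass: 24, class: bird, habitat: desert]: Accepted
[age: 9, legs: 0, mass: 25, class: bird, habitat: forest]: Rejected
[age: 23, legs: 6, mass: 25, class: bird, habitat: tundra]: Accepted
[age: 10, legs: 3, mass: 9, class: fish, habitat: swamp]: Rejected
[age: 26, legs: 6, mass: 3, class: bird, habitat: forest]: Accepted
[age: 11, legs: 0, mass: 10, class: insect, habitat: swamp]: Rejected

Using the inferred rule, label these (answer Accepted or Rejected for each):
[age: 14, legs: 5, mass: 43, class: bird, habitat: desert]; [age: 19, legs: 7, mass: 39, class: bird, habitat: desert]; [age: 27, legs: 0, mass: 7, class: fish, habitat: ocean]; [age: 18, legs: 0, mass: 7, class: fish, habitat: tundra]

All 'Accepted' examples share one property — class is bird AND age ≥ 10 — and every 'Rejected' example lacks it.

Accepted, Accepted, Rejected, Rejected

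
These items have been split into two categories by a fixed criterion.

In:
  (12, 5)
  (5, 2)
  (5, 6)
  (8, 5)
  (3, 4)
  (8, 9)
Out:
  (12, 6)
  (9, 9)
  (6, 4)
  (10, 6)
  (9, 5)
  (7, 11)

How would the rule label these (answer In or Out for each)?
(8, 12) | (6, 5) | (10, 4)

Out, In, Out

Comparing the two groups points to one rule — sum is odd.
Out: (8, 12), since 8+12 = 20.
In: (6, 5), since 6+5 = 11.
Out: (10, 4), since 10+4 = 14.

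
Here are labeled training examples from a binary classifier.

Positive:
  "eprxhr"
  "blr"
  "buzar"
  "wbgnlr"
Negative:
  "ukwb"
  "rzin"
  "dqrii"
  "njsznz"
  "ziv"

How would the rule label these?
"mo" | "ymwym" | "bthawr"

Negative, Negative, Positive

'Positive' ⟺ ends with 'r'.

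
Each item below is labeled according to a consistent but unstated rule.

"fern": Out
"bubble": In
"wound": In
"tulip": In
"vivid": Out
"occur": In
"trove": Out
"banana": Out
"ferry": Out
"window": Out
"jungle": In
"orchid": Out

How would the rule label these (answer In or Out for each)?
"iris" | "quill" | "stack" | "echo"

Out, In, Out, Out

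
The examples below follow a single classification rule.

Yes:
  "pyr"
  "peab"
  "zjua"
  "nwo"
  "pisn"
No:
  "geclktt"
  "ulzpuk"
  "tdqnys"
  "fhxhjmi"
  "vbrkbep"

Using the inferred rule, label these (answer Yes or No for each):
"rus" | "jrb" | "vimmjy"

The rule appears to be: length ≤ 4.
"rus": length 3, qualifies → Yes. "jrb": length 3, qualifies → Yes. "vimmjy": length 6, doesn't match → No.

Yes, Yes, No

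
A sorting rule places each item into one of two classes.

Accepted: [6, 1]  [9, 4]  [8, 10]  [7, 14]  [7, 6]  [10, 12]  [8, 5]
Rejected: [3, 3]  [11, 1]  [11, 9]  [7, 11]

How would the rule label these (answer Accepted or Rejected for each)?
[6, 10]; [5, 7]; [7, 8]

Accepted, Rejected, Accepted

Checking candidate rules against both groups, what survives is: product is even.
[6, 10] — 6·10 = 60, hence Accepted.
[5, 7] — 5·7 = 35, hence Rejected.
[7, 8] — 7·8 = 56, hence Accepted.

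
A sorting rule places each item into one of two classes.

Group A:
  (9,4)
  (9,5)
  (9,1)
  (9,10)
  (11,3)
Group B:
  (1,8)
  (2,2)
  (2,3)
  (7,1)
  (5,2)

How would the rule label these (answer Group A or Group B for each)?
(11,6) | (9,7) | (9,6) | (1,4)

Group A, Group A, Group A, Group B

The common property of the 'Group A' items is: sum ≥ 10. No 'Group B' item has it.
Group A: (11,6), since 11+6 = 17. Group A: (9,7), since 9+7 = 16. Group A: (9,6), since 9+6 = 15. Group B: (1,4), since 1+4 = 5.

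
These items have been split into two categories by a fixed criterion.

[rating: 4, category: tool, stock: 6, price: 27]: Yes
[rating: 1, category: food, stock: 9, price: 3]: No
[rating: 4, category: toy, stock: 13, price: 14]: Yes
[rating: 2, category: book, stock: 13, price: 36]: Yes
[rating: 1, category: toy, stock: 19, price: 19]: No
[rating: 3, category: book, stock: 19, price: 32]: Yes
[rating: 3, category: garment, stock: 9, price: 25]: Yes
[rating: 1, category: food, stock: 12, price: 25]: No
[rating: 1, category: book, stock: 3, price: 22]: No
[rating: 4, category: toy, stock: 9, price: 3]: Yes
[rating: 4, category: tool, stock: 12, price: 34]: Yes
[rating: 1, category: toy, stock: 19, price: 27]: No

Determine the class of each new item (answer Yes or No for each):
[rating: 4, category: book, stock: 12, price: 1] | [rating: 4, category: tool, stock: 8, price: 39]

Yes, Yes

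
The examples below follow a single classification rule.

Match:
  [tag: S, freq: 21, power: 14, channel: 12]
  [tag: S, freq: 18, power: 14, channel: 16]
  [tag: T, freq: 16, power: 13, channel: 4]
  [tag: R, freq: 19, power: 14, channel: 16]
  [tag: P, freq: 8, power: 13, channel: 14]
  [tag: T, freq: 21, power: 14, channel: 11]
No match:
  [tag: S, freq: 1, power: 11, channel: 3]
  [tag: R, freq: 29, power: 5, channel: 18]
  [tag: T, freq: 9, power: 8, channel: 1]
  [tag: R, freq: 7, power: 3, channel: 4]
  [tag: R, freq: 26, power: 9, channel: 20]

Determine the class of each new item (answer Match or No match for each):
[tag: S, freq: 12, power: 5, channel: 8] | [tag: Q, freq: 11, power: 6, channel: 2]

No match, No match

The distinguishing property — power ≥ 13 — holds for all the 'Match' cases and none of the 'No match' cases.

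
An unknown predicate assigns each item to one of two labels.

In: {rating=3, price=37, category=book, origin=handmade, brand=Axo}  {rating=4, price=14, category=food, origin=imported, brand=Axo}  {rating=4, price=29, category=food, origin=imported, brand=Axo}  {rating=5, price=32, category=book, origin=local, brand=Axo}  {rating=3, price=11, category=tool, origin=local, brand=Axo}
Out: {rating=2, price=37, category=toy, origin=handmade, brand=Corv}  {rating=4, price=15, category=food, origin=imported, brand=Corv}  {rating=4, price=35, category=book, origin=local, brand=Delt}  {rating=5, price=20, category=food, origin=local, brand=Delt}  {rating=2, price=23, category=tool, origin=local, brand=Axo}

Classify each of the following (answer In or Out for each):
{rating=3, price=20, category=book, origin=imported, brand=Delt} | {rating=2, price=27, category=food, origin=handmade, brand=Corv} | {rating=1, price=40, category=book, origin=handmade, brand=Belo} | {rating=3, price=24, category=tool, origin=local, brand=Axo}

Out, Out, Out, In

The classifier is using: brand is Axo AND rating ≥ 3.
{rating=3, price=20, category=book, origin=imported, brand=Delt} → brand is Delt, rating = 3 → Out. {rating=2, price=27, category=food, origin=handmade, brand=Corv} → brand is Corv, rating = 2 → Out. {rating=1, price=40, category=book, origin=handmade, brand=Belo} → brand is Belo, rating = 1 → Out. {rating=3, price=24, category=tool, origin=local, brand=Axo} → brand is Axo, rating = 3 → In.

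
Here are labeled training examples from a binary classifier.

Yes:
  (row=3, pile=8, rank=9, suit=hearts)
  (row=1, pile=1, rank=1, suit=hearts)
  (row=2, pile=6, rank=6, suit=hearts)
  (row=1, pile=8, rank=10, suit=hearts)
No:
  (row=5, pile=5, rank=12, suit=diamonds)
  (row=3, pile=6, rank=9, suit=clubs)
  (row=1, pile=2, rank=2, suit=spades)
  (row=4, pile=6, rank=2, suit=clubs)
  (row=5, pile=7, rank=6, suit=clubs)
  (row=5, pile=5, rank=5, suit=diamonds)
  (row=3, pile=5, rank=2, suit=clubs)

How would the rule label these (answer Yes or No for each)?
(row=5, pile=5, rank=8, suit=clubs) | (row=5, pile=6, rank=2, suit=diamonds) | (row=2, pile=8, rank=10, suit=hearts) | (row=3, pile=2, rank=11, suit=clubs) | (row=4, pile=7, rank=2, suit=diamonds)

No, No, Yes, No, No

Comparing the two groups points to one rule — suit is hearts.
(row=5, pile=5, rank=8, suit=clubs): suit is clubs — doesn't qualify, so No.
(row=5, pile=6, rank=2, suit=diamonds): suit is diamonds — doesn't qualify, so No.
(row=2, pile=8, rank=10, suit=hearts): suit is hearts — passes, so Yes.
(row=3, pile=2, rank=11, suit=clubs): suit is clubs — doesn't qualify, so No.
(row=4, pile=7, rank=2, suit=diamonds): suit is diamonds — doesn't qualify, so No.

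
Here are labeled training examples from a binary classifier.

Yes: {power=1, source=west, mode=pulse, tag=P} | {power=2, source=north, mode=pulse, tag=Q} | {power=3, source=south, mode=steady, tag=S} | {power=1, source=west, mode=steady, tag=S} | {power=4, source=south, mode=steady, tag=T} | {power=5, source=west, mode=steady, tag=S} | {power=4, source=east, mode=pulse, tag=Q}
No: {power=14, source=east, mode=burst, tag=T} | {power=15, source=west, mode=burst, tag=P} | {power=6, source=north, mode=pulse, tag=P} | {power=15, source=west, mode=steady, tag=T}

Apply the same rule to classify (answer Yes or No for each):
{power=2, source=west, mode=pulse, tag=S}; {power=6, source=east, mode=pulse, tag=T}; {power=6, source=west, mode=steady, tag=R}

The distinguishing property — power ≤ 5 — holds for all the 'Yes' cases and none of the 'No' cases.
Yes: {power=2, source=west, mode=pulse, tag=S}, since power = 2.
No: {power=6, source=east, mode=pulse, tag=T}, since power = 6.
No: {power=6, source=west, mode=steady, tag=R}, since power = 6.

Yes, No, No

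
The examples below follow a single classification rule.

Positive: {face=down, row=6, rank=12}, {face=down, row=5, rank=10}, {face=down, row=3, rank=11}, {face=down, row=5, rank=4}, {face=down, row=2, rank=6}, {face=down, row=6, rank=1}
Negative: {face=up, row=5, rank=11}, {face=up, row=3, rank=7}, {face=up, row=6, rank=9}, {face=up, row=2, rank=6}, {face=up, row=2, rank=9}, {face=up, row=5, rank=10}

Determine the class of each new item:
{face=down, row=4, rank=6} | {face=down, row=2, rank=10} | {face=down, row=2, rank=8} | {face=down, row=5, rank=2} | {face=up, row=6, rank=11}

The pattern is that an item is 'Positive' exactly when: face is down.
{face=down, row=4, rank=6} — face is down, hence Positive.
{face=down, row=2, rank=10} — face is down, hence Positive.
{face=down, row=2, rank=8} — face is down, hence Positive.
{face=down, row=5, rank=2} — face is down, hence Positive.
{face=up, row=6, rank=11} — face is up, hence Negative.

Positive, Positive, Positive, Positive, Negative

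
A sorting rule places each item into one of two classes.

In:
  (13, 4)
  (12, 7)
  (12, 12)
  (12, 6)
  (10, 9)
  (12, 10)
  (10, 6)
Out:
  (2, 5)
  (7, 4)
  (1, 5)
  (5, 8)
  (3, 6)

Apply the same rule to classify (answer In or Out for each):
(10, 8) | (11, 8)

In, In

One predicate separates the groups cleanly: sum ≥ 16.
(10, 8): In (10+8 = 18).
(11, 8): In (11+8 = 19).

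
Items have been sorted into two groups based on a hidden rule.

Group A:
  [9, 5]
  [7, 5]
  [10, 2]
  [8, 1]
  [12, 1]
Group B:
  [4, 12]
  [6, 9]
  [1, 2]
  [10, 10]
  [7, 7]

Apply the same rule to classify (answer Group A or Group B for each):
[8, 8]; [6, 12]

Group B, Group B

One predicate separates the groups cleanly: first > second.
[8, 8]: Group B (8 = 8). [6, 12]: Group B (6 < 12).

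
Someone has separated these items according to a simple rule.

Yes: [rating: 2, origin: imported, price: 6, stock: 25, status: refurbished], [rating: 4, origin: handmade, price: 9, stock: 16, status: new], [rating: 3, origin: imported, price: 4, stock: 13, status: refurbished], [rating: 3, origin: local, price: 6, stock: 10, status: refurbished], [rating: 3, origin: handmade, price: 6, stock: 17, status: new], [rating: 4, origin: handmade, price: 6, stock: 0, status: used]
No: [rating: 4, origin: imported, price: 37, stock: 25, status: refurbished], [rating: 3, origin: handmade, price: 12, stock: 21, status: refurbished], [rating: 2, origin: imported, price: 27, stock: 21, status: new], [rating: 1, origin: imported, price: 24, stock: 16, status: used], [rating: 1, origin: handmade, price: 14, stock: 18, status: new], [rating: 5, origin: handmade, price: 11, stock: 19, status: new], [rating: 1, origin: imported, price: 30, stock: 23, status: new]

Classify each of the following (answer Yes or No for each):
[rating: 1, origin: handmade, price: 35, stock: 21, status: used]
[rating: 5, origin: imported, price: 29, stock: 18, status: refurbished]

No, No

Every 'Yes' example satisfies: price ≤ 9. None of the 'No' examples do.
[rating: 1, origin: handmade, price: 35, stock: 21, status: used]: price = 35, fails this test → No. [rating: 5, origin: imported, price: 29, stock: 18, status: refurbished]: price = 29, fails this test → No.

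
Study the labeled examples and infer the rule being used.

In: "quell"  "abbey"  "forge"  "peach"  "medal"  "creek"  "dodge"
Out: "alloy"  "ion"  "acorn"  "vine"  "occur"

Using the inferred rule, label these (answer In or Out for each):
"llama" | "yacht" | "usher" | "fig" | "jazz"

Out, Out, In, Out, Out

One predicate separates the groups cleanly: odd length AND contains 'e'.
"llama" — length 5, no 'e', hence Out.
"yacht" — length 5, no 'e', hence Out.
"usher" — length 5, has 'e', hence In.
"fig" — length 3, no 'e', hence Out.
"jazz" — length 4, no 'e', hence Out.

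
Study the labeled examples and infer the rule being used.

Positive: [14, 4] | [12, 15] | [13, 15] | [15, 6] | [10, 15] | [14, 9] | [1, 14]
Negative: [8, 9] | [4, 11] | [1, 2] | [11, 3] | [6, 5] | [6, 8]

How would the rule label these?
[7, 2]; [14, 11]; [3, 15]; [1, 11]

'Positive' ⟺ max ≥ 12.

Negative, Positive, Positive, Negative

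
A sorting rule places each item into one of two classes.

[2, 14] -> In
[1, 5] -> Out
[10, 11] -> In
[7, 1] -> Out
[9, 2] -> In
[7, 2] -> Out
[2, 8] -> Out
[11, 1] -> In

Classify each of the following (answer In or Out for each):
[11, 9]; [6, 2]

Every 'In' example satisfies: sum ≥ 11. None of the 'Out' examples do.
In: [11, 9], since 11+9 = 20. Out: [6, 2], since 6+2 = 8.

In, Out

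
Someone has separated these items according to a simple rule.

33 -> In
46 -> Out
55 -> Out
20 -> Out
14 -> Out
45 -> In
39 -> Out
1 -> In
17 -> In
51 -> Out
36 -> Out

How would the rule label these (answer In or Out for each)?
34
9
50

Every 'In' example satisfies: ≡ 1 (mod 4). None of the 'Out' examples do.

Out, In, Out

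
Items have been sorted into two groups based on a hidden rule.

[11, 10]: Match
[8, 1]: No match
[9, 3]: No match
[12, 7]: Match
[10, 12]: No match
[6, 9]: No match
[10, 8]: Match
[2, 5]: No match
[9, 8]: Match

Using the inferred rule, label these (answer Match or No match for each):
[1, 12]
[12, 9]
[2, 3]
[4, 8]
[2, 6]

Every 'Match' example satisfies: first > second AND sum ≥ 15. None of the 'No match' examples do.
[1, 12]: No match (1 < 12, 1+12 = 13). [12, 9]: Match (12 > 9, 12+9 = 21). [2, 3]: No match (2 < 3, 2+3 = 5). [4, 8]: No match (4 < 8, 4+8 = 12). [2, 6]: No match (2 < 6, 2+6 = 8).

No match, Match, No match, No match, No match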